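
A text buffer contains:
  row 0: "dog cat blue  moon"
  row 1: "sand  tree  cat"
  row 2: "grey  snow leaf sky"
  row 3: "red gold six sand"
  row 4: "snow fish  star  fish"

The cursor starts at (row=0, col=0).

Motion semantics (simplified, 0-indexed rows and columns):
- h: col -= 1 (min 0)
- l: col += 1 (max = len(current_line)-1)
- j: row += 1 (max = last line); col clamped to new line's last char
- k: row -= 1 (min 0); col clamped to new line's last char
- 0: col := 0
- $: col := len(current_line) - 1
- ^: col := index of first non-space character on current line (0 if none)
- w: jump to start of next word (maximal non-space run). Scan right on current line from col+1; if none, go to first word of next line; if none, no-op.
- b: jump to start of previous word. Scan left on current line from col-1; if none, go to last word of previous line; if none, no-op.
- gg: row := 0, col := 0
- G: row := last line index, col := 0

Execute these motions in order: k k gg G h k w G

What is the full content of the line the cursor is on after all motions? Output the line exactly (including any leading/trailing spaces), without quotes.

After 1 (k): row=0 col=0 char='d'
After 2 (k): row=0 col=0 char='d'
After 3 (gg): row=0 col=0 char='d'
After 4 (G): row=4 col=0 char='s'
After 5 (h): row=4 col=0 char='s'
After 6 (k): row=3 col=0 char='r'
After 7 (w): row=3 col=4 char='g'
After 8 (G): row=4 col=0 char='s'

Answer: snow fish  star  fish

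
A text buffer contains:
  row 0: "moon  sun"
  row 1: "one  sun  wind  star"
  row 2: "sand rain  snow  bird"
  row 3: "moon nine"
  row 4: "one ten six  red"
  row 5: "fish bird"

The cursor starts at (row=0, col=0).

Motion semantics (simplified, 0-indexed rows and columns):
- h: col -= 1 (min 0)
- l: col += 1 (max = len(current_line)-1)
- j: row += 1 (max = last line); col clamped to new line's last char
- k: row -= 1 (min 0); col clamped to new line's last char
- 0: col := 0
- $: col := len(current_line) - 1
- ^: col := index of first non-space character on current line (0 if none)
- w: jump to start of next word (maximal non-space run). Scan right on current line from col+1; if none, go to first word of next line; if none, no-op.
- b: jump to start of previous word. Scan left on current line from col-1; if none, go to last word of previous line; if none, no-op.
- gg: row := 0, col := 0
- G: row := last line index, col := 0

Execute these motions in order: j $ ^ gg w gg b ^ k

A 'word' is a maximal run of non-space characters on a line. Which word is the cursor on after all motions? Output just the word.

Answer: moon

Derivation:
After 1 (j): row=1 col=0 char='o'
After 2 ($): row=1 col=19 char='r'
After 3 (^): row=1 col=0 char='o'
After 4 (gg): row=0 col=0 char='m'
After 5 (w): row=0 col=6 char='s'
After 6 (gg): row=0 col=0 char='m'
After 7 (b): row=0 col=0 char='m'
After 8 (^): row=0 col=0 char='m'
After 9 (k): row=0 col=0 char='m'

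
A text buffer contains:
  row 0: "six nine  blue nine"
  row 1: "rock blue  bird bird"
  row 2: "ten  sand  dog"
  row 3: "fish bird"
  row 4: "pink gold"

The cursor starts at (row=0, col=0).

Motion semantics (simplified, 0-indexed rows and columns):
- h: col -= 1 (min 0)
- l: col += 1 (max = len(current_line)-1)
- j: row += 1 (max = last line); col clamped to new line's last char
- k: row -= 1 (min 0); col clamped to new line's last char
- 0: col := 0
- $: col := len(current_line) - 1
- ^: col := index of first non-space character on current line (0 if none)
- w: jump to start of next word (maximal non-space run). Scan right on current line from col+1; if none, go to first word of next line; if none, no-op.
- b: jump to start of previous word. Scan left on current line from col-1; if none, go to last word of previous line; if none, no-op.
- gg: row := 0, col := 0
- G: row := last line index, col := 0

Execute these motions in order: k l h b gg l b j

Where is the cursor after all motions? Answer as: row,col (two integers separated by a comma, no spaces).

Answer: 1,0

Derivation:
After 1 (k): row=0 col=0 char='s'
After 2 (l): row=0 col=1 char='i'
After 3 (h): row=0 col=0 char='s'
After 4 (b): row=0 col=0 char='s'
After 5 (gg): row=0 col=0 char='s'
After 6 (l): row=0 col=1 char='i'
After 7 (b): row=0 col=0 char='s'
After 8 (j): row=1 col=0 char='r'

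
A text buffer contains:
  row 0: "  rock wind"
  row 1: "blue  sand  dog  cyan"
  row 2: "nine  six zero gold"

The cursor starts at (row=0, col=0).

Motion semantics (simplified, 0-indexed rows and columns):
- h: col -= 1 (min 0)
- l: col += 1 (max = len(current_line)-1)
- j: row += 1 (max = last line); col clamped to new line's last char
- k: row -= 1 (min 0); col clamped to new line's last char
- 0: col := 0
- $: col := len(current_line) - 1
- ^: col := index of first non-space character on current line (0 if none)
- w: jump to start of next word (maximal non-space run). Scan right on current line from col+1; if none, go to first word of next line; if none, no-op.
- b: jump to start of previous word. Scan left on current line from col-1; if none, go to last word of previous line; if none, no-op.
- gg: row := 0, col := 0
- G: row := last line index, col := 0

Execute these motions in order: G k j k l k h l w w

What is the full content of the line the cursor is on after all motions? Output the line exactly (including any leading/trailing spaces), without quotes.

Answer:   rock wind

Derivation:
After 1 (G): row=2 col=0 char='n'
After 2 (k): row=1 col=0 char='b'
After 3 (j): row=2 col=0 char='n'
After 4 (k): row=1 col=0 char='b'
After 5 (l): row=1 col=1 char='l'
After 6 (k): row=0 col=1 char='_'
After 7 (h): row=0 col=0 char='_'
After 8 (l): row=0 col=1 char='_'
After 9 (w): row=0 col=2 char='r'
After 10 (w): row=0 col=7 char='w'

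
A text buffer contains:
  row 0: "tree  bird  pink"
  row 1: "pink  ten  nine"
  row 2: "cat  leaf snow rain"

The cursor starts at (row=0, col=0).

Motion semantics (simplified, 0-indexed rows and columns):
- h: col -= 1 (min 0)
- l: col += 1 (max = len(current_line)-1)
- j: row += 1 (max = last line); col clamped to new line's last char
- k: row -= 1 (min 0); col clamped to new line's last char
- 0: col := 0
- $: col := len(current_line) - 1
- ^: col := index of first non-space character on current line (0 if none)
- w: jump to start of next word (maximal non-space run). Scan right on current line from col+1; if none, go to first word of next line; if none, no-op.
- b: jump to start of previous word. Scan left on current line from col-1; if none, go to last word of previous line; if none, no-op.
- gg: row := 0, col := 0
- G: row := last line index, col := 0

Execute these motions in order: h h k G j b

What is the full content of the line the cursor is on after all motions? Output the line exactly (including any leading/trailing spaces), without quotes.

Answer: pink  ten  nine

Derivation:
After 1 (h): row=0 col=0 char='t'
After 2 (h): row=0 col=0 char='t'
After 3 (k): row=0 col=0 char='t'
After 4 (G): row=2 col=0 char='c'
After 5 (j): row=2 col=0 char='c'
After 6 (b): row=1 col=11 char='n'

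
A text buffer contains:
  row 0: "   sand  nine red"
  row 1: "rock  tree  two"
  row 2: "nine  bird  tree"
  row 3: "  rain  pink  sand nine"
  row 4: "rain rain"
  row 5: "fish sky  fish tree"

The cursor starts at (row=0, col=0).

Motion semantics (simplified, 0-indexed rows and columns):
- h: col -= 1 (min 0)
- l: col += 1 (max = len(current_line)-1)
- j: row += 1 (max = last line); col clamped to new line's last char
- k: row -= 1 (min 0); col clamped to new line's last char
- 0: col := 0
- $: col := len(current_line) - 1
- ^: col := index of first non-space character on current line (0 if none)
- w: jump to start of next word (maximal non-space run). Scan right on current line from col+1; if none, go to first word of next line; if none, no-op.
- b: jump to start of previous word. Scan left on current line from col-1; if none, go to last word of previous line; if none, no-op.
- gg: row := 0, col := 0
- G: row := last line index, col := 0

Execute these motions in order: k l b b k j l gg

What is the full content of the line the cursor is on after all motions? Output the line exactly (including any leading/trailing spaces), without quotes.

After 1 (k): row=0 col=0 char='_'
After 2 (l): row=0 col=1 char='_'
After 3 (b): row=0 col=1 char='_'
After 4 (b): row=0 col=1 char='_'
After 5 (k): row=0 col=1 char='_'
After 6 (j): row=1 col=1 char='o'
After 7 (l): row=1 col=2 char='c'
After 8 (gg): row=0 col=0 char='_'

Answer:    sand  nine red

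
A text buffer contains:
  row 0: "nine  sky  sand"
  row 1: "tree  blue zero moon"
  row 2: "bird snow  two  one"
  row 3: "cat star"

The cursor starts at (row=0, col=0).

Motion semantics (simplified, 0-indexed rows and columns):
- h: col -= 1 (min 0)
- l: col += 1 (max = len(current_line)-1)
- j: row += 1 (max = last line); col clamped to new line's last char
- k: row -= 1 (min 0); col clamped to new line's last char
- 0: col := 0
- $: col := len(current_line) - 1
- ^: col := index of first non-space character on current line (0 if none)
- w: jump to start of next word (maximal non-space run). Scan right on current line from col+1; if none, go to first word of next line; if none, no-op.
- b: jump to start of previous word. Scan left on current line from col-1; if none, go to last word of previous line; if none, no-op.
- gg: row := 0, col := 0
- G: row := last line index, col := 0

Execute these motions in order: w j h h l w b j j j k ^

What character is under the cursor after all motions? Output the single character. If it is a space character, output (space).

After 1 (w): row=0 col=6 char='s'
After 2 (j): row=1 col=6 char='b'
After 3 (h): row=1 col=5 char='_'
After 4 (h): row=1 col=4 char='_'
After 5 (l): row=1 col=5 char='_'
After 6 (w): row=1 col=6 char='b'
After 7 (b): row=1 col=0 char='t'
After 8 (j): row=2 col=0 char='b'
After 9 (j): row=3 col=0 char='c'
After 10 (j): row=3 col=0 char='c'
After 11 (k): row=2 col=0 char='b'
After 12 (^): row=2 col=0 char='b'

Answer: b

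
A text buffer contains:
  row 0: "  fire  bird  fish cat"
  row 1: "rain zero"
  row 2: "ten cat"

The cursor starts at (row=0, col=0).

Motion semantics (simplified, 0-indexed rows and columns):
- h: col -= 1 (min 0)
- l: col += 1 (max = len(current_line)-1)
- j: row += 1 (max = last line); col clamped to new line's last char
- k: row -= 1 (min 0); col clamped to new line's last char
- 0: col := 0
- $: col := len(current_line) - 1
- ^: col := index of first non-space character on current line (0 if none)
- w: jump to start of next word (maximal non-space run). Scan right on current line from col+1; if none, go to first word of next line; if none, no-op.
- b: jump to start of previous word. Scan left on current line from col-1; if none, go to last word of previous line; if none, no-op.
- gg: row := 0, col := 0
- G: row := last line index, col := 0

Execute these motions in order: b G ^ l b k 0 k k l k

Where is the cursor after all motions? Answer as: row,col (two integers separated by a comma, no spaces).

After 1 (b): row=0 col=0 char='_'
After 2 (G): row=2 col=0 char='t'
After 3 (^): row=2 col=0 char='t'
After 4 (l): row=2 col=1 char='e'
After 5 (b): row=2 col=0 char='t'
After 6 (k): row=1 col=0 char='r'
After 7 (0): row=1 col=0 char='r'
After 8 (k): row=0 col=0 char='_'
After 9 (k): row=0 col=0 char='_'
After 10 (l): row=0 col=1 char='_'
After 11 (k): row=0 col=1 char='_'

Answer: 0,1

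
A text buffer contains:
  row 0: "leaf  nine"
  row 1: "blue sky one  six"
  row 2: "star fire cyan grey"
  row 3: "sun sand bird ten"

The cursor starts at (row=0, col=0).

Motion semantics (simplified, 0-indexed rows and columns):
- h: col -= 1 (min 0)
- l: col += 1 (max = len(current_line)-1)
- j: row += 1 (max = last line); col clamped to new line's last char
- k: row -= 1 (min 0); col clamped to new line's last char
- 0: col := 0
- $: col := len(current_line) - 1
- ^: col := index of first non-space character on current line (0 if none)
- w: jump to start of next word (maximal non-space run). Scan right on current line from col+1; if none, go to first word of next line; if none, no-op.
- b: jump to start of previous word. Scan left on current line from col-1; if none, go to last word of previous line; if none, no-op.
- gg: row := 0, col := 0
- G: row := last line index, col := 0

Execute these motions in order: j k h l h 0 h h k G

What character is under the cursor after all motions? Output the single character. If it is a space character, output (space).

Answer: s

Derivation:
After 1 (j): row=1 col=0 char='b'
After 2 (k): row=0 col=0 char='l'
After 3 (h): row=0 col=0 char='l'
After 4 (l): row=0 col=1 char='e'
After 5 (h): row=0 col=0 char='l'
After 6 (0): row=0 col=0 char='l'
After 7 (h): row=0 col=0 char='l'
After 8 (h): row=0 col=0 char='l'
After 9 (k): row=0 col=0 char='l'
After 10 (G): row=3 col=0 char='s'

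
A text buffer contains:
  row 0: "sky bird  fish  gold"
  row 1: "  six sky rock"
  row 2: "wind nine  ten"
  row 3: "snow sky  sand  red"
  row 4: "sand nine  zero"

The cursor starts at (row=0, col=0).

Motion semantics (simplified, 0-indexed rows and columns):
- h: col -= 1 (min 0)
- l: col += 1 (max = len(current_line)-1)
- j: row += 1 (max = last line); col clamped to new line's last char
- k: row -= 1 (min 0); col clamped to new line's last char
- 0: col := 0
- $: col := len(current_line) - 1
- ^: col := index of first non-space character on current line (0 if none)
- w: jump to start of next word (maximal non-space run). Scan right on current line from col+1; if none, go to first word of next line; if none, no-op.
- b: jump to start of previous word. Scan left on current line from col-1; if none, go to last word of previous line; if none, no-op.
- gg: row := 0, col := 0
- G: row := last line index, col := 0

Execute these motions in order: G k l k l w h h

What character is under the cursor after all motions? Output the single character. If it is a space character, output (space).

Answer: d

Derivation:
After 1 (G): row=4 col=0 char='s'
After 2 (k): row=3 col=0 char='s'
After 3 (l): row=3 col=1 char='n'
After 4 (k): row=2 col=1 char='i'
After 5 (l): row=2 col=2 char='n'
After 6 (w): row=2 col=5 char='n'
After 7 (h): row=2 col=4 char='_'
After 8 (h): row=2 col=3 char='d'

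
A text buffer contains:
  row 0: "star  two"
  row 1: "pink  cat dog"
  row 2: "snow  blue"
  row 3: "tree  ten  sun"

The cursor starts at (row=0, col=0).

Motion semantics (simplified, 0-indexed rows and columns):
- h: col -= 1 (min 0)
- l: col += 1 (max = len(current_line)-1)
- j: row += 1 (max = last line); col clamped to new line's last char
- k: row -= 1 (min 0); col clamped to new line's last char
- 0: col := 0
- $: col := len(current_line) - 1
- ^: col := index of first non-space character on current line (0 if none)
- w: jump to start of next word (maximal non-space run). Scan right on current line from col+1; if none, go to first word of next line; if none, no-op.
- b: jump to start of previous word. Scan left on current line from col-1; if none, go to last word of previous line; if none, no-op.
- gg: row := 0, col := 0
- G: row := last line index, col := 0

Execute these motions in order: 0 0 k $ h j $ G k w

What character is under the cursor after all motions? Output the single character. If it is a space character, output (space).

After 1 (0): row=0 col=0 char='s'
After 2 (0): row=0 col=0 char='s'
After 3 (k): row=0 col=0 char='s'
After 4 ($): row=0 col=8 char='o'
After 5 (h): row=0 col=7 char='w'
After 6 (j): row=1 col=7 char='a'
After 7 ($): row=1 col=12 char='g'
After 8 (G): row=3 col=0 char='t'
After 9 (k): row=2 col=0 char='s'
After 10 (w): row=2 col=6 char='b'

Answer: b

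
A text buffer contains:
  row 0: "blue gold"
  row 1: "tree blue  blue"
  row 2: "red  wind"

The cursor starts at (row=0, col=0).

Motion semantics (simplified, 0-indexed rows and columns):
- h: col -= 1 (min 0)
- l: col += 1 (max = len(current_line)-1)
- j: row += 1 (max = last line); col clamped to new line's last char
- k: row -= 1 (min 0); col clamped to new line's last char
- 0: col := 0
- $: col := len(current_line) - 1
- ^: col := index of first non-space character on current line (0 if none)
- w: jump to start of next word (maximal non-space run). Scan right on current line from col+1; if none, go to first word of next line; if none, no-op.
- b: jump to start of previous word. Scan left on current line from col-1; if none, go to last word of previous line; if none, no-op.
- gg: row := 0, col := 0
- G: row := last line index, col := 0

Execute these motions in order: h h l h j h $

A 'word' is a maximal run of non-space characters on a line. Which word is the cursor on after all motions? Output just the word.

Answer: blue

Derivation:
After 1 (h): row=0 col=0 char='b'
After 2 (h): row=0 col=0 char='b'
After 3 (l): row=0 col=1 char='l'
After 4 (h): row=0 col=0 char='b'
After 5 (j): row=1 col=0 char='t'
After 6 (h): row=1 col=0 char='t'
After 7 ($): row=1 col=14 char='e'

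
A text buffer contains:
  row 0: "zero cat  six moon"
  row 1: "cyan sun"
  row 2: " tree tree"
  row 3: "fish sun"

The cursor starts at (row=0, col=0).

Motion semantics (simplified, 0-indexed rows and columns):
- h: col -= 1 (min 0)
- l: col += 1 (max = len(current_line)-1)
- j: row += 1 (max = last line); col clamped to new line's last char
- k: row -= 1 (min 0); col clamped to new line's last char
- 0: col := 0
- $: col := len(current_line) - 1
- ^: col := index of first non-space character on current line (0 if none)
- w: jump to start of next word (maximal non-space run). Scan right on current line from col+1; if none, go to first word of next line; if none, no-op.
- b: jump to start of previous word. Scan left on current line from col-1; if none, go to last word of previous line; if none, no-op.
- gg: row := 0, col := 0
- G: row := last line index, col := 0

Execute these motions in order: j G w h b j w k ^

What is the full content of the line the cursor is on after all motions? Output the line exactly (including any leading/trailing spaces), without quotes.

Answer:  tree tree

Derivation:
After 1 (j): row=1 col=0 char='c'
After 2 (G): row=3 col=0 char='f'
After 3 (w): row=3 col=5 char='s'
After 4 (h): row=3 col=4 char='_'
After 5 (b): row=3 col=0 char='f'
After 6 (j): row=3 col=0 char='f'
After 7 (w): row=3 col=5 char='s'
After 8 (k): row=2 col=5 char='_'
After 9 (^): row=2 col=1 char='t'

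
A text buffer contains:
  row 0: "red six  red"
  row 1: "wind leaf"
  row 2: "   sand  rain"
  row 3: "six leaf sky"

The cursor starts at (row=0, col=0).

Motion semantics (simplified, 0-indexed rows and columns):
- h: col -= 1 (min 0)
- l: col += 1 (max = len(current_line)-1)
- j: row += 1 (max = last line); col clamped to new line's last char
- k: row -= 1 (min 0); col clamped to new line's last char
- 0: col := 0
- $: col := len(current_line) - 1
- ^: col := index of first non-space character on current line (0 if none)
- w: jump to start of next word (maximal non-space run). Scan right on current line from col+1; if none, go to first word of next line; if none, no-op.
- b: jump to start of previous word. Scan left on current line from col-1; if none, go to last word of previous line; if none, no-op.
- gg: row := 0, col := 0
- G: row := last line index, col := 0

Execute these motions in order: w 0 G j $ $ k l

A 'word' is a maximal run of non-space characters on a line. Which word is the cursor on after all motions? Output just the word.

Answer: rain

Derivation:
After 1 (w): row=0 col=4 char='s'
After 2 (0): row=0 col=0 char='r'
After 3 (G): row=3 col=0 char='s'
After 4 (j): row=3 col=0 char='s'
After 5 ($): row=3 col=11 char='y'
After 6 ($): row=3 col=11 char='y'
After 7 (k): row=2 col=11 char='i'
After 8 (l): row=2 col=12 char='n'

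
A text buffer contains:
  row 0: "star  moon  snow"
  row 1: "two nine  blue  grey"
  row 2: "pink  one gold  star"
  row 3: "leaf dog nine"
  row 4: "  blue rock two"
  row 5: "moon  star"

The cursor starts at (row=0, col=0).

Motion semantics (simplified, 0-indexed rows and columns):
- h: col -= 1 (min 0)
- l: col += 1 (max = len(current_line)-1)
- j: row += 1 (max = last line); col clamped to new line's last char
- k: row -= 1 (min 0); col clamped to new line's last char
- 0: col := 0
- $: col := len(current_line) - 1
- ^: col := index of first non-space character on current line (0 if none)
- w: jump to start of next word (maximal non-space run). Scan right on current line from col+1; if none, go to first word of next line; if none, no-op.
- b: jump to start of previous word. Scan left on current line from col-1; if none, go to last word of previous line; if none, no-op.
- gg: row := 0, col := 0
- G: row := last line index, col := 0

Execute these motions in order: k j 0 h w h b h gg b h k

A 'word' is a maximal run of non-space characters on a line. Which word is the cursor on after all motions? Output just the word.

After 1 (k): row=0 col=0 char='s'
After 2 (j): row=1 col=0 char='t'
After 3 (0): row=1 col=0 char='t'
After 4 (h): row=1 col=0 char='t'
After 5 (w): row=1 col=4 char='n'
After 6 (h): row=1 col=3 char='_'
After 7 (b): row=1 col=0 char='t'
After 8 (h): row=1 col=0 char='t'
After 9 (gg): row=0 col=0 char='s'
After 10 (b): row=0 col=0 char='s'
After 11 (h): row=0 col=0 char='s'
After 12 (k): row=0 col=0 char='s'

Answer: star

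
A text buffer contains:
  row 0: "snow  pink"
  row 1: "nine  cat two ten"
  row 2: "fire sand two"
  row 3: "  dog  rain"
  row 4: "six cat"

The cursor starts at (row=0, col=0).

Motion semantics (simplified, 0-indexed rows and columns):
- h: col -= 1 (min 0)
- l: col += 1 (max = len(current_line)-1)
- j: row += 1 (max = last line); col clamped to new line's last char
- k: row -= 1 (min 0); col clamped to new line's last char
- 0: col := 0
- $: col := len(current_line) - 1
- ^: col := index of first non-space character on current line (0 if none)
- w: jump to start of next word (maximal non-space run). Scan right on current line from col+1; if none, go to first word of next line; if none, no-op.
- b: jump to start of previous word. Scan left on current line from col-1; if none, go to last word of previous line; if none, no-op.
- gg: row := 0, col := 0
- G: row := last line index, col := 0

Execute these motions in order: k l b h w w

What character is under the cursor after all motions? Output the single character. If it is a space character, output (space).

Answer: n

Derivation:
After 1 (k): row=0 col=0 char='s'
After 2 (l): row=0 col=1 char='n'
After 3 (b): row=0 col=0 char='s'
After 4 (h): row=0 col=0 char='s'
After 5 (w): row=0 col=6 char='p'
After 6 (w): row=1 col=0 char='n'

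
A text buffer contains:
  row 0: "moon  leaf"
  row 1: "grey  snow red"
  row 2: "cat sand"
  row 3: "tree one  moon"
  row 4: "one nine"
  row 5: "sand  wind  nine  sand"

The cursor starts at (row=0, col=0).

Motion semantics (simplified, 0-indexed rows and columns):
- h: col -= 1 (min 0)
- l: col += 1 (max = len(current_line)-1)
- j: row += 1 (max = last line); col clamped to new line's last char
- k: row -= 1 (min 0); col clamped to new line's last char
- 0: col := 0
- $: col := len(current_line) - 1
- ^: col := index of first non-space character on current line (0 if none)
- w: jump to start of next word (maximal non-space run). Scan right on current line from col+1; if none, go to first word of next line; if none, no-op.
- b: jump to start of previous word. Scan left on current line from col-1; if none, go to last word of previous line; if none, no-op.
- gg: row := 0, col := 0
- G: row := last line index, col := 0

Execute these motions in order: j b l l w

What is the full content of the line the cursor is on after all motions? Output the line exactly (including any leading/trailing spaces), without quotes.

Answer: grey  snow red

Derivation:
After 1 (j): row=1 col=0 char='g'
After 2 (b): row=0 col=6 char='l'
After 3 (l): row=0 col=7 char='e'
After 4 (l): row=0 col=8 char='a'
After 5 (w): row=1 col=0 char='g'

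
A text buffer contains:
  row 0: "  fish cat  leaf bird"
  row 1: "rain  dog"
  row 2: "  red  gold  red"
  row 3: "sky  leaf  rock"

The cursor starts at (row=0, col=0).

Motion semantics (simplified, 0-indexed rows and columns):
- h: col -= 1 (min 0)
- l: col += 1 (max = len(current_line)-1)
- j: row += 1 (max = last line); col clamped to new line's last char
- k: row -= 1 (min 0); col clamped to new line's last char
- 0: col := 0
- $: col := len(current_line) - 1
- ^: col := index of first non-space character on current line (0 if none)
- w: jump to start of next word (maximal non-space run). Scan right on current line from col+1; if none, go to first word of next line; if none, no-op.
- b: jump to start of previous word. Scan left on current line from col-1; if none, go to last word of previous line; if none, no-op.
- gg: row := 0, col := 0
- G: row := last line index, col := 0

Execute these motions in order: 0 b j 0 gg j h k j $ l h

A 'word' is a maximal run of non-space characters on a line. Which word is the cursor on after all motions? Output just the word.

After 1 (0): row=0 col=0 char='_'
After 2 (b): row=0 col=0 char='_'
After 3 (j): row=1 col=0 char='r'
After 4 (0): row=1 col=0 char='r'
After 5 (gg): row=0 col=0 char='_'
After 6 (j): row=1 col=0 char='r'
After 7 (h): row=1 col=0 char='r'
After 8 (k): row=0 col=0 char='_'
After 9 (j): row=1 col=0 char='r'
After 10 ($): row=1 col=8 char='g'
After 11 (l): row=1 col=8 char='g'
After 12 (h): row=1 col=7 char='o'

Answer: dog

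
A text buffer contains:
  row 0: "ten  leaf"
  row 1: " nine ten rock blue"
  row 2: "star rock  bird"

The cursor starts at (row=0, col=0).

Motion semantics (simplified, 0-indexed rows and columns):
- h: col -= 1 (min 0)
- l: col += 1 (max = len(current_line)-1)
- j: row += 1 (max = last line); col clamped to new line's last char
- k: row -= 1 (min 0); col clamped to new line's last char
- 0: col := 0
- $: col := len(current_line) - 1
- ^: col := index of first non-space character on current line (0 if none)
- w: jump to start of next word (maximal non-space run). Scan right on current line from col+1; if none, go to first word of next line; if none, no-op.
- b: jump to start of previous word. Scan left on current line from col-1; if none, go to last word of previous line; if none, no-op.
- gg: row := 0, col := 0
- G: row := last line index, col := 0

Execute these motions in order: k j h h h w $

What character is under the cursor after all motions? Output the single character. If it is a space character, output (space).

After 1 (k): row=0 col=0 char='t'
After 2 (j): row=1 col=0 char='_'
After 3 (h): row=1 col=0 char='_'
After 4 (h): row=1 col=0 char='_'
After 5 (h): row=1 col=0 char='_'
After 6 (w): row=1 col=1 char='n'
After 7 ($): row=1 col=18 char='e'

Answer: e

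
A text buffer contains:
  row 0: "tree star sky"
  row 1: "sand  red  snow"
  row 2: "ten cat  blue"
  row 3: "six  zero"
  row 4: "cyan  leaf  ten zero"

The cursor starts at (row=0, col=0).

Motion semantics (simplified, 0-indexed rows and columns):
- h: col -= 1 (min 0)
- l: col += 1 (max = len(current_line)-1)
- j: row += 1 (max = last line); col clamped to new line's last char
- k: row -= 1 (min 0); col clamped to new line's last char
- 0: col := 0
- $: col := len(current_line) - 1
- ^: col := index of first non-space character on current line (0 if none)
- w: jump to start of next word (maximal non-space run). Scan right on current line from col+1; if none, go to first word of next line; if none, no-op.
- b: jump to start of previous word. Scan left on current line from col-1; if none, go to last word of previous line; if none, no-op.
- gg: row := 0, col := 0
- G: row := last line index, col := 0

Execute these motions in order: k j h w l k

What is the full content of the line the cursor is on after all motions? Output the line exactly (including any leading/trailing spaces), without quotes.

Answer: tree star sky

Derivation:
After 1 (k): row=0 col=0 char='t'
After 2 (j): row=1 col=0 char='s'
After 3 (h): row=1 col=0 char='s'
After 4 (w): row=1 col=6 char='r'
After 5 (l): row=1 col=7 char='e'
After 6 (k): row=0 col=7 char='a'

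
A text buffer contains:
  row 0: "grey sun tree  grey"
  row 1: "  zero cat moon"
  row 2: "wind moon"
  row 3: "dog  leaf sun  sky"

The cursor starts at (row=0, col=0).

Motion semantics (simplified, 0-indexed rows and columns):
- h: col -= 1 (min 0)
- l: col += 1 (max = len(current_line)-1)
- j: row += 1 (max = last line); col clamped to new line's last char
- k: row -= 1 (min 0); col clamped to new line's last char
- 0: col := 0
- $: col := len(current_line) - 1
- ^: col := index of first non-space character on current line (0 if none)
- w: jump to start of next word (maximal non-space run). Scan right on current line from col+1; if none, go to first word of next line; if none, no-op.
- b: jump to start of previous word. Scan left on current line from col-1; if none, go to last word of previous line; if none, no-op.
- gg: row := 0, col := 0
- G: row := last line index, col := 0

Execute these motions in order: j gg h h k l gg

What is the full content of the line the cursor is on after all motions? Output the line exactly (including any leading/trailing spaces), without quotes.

After 1 (j): row=1 col=0 char='_'
After 2 (gg): row=0 col=0 char='g'
After 3 (h): row=0 col=0 char='g'
After 4 (h): row=0 col=0 char='g'
After 5 (k): row=0 col=0 char='g'
After 6 (l): row=0 col=1 char='r'
After 7 (gg): row=0 col=0 char='g'

Answer: grey sun tree  grey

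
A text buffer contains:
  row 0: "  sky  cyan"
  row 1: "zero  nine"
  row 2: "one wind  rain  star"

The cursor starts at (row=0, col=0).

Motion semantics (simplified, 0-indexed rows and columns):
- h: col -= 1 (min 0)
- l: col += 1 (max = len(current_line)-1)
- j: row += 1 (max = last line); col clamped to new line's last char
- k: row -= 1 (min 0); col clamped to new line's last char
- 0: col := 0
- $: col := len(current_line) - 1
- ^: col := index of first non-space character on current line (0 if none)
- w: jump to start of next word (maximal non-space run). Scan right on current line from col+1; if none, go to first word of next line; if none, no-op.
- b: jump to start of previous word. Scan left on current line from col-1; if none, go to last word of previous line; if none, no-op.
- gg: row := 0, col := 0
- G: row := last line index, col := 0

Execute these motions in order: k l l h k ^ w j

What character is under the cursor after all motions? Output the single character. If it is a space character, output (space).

Answer: i

Derivation:
After 1 (k): row=0 col=0 char='_'
After 2 (l): row=0 col=1 char='_'
After 3 (l): row=0 col=2 char='s'
After 4 (h): row=0 col=1 char='_'
After 5 (k): row=0 col=1 char='_'
After 6 (^): row=0 col=2 char='s'
After 7 (w): row=0 col=7 char='c'
After 8 (j): row=1 col=7 char='i'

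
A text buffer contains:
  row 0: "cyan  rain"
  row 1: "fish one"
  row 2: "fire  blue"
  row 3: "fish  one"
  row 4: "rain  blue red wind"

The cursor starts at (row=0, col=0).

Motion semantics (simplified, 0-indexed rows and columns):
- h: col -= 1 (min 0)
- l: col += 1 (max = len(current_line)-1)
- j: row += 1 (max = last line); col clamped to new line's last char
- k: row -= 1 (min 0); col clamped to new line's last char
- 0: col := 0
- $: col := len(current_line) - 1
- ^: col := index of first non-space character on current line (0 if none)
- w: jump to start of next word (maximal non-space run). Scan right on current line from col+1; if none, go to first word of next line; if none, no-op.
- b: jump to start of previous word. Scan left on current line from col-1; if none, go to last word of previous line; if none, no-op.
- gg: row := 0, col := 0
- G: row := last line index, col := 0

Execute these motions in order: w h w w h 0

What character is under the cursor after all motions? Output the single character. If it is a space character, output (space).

Answer: f

Derivation:
After 1 (w): row=0 col=6 char='r'
After 2 (h): row=0 col=5 char='_'
After 3 (w): row=0 col=6 char='r'
After 4 (w): row=1 col=0 char='f'
After 5 (h): row=1 col=0 char='f'
After 6 (0): row=1 col=0 char='f'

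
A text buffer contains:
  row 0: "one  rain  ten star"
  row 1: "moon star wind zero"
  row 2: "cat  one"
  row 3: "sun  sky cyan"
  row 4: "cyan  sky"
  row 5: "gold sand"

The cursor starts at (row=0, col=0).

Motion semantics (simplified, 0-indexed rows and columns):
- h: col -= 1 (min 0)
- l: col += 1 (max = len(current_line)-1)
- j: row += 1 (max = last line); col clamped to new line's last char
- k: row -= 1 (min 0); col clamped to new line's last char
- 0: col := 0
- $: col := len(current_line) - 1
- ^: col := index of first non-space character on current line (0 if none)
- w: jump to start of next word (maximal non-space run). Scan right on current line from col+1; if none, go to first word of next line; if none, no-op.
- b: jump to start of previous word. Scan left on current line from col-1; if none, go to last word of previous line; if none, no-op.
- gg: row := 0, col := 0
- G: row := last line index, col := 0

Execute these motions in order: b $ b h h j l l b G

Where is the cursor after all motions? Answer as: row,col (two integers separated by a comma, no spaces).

Answer: 5,0

Derivation:
After 1 (b): row=0 col=0 char='o'
After 2 ($): row=0 col=18 char='r'
After 3 (b): row=0 col=15 char='s'
After 4 (h): row=0 col=14 char='_'
After 5 (h): row=0 col=13 char='n'
After 6 (j): row=1 col=13 char='d'
After 7 (l): row=1 col=14 char='_'
After 8 (l): row=1 col=15 char='z'
After 9 (b): row=1 col=10 char='w'
After 10 (G): row=5 col=0 char='g'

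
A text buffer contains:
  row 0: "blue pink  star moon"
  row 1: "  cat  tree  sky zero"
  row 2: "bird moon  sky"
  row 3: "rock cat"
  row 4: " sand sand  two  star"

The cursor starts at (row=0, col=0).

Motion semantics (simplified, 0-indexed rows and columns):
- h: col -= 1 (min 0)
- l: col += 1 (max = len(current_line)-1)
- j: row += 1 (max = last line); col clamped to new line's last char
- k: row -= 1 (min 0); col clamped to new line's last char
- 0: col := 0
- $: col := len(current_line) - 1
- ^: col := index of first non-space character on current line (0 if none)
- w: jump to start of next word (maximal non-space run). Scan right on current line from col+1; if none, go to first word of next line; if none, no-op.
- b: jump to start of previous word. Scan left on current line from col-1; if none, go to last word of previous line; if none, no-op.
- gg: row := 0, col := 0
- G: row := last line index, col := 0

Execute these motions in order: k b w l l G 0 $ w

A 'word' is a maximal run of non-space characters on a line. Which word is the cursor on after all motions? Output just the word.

After 1 (k): row=0 col=0 char='b'
After 2 (b): row=0 col=0 char='b'
After 3 (w): row=0 col=5 char='p'
After 4 (l): row=0 col=6 char='i'
After 5 (l): row=0 col=7 char='n'
After 6 (G): row=4 col=0 char='_'
After 7 (0): row=4 col=0 char='_'
After 8 ($): row=4 col=20 char='r'
After 9 (w): row=4 col=20 char='r'

Answer: star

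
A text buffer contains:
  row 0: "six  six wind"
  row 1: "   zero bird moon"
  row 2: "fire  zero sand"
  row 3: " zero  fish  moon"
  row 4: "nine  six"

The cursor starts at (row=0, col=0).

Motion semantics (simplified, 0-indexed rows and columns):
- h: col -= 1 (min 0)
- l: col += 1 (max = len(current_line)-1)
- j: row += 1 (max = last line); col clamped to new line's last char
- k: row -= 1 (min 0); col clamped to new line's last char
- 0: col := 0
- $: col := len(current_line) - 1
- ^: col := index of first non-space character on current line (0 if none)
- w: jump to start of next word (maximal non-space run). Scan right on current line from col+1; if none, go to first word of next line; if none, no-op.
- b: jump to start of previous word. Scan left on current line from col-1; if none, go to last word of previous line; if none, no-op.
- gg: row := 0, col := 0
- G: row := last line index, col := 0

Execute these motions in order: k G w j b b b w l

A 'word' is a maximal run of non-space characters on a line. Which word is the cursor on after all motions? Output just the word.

After 1 (k): row=0 col=0 char='s'
After 2 (G): row=4 col=0 char='n'
After 3 (w): row=4 col=6 char='s'
After 4 (j): row=4 col=6 char='s'
After 5 (b): row=4 col=0 char='n'
After 6 (b): row=3 col=13 char='m'
After 7 (b): row=3 col=7 char='f'
After 8 (w): row=3 col=13 char='m'
After 9 (l): row=3 col=14 char='o'

Answer: moon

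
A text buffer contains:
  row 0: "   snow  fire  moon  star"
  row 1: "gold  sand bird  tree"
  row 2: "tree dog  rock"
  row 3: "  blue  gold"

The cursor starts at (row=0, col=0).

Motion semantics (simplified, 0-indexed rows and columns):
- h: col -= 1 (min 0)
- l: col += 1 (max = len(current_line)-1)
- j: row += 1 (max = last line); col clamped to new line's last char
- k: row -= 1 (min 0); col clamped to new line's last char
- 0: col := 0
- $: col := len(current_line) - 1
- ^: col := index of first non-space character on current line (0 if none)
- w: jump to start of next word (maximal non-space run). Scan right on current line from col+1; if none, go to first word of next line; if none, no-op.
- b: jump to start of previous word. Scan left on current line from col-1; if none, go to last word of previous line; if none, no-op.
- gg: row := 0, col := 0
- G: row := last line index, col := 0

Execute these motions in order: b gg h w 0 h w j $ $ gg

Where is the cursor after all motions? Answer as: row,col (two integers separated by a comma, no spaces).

Answer: 0,0

Derivation:
After 1 (b): row=0 col=0 char='_'
After 2 (gg): row=0 col=0 char='_'
After 3 (h): row=0 col=0 char='_'
After 4 (w): row=0 col=3 char='s'
After 5 (0): row=0 col=0 char='_'
After 6 (h): row=0 col=0 char='_'
After 7 (w): row=0 col=3 char='s'
After 8 (j): row=1 col=3 char='d'
After 9 ($): row=1 col=20 char='e'
After 10 ($): row=1 col=20 char='e'
After 11 (gg): row=0 col=0 char='_'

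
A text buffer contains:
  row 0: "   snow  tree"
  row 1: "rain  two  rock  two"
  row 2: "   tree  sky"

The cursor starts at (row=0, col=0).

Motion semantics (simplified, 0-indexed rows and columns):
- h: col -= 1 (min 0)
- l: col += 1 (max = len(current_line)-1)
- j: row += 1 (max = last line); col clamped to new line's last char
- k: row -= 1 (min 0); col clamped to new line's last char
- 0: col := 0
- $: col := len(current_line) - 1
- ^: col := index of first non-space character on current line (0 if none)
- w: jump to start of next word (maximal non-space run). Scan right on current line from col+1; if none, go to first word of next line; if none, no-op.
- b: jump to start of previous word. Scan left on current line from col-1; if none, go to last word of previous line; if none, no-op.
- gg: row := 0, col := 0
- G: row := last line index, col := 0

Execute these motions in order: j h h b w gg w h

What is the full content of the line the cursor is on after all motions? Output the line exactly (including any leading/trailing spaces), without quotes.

After 1 (j): row=1 col=0 char='r'
After 2 (h): row=1 col=0 char='r'
After 3 (h): row=1 col=0 char='r'
After 4 (b): row=0 col=9 char='t'
After 5 (w): row=1 col=0 char='r'
After 6 (gg): row=0 col=0 char='_'
After 7 (w): row=0 col=3 char='s'
After 8 (h): row=0 col=2 char='_'

Answer:    snow  tree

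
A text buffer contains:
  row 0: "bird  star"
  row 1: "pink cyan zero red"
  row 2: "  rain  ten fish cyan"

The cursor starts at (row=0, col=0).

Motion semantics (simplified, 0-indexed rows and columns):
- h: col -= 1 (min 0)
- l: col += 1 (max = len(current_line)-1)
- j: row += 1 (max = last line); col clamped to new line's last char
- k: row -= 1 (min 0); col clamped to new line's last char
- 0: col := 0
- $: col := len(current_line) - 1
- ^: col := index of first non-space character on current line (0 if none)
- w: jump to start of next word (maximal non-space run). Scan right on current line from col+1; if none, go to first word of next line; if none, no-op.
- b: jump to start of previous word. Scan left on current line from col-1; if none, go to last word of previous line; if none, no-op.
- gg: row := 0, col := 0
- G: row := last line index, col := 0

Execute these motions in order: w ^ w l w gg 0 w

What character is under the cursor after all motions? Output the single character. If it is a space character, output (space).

After 1 (w): row=0 col=6 char='s'
After 2 (^): row=0 col=0 char='b'
After 3 (w): row=0 col=6 char='s'
After 4 (l): row=0 col=7 char='t'
After 5 (w): row=1 col=0 char='p'
After 6 (gg): row=0 col=0 char='b'
After 7 (0): row=0 col=0 char='b'
After 8 (w): row=0 col=6 char='s'

Answer: s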